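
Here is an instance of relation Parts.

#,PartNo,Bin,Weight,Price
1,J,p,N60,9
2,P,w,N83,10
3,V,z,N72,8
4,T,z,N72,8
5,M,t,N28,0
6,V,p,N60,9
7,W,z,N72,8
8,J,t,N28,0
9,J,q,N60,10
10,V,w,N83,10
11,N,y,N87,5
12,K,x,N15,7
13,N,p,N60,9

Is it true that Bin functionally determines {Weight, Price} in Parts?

Yes

Bin=p: rows 1, 6, 13 → {Weight,Price} = (N60, 9), (N60, 9), (N60, 9) ✓
Bin=w: rows 2, 10 → {Weight,Price} = (N83, 10), (N83, 10) ✓
Bin=z: rows 3, 4, 7 → {Weight,Price} = (N72, 8), (N72, 8), (N72, 8) ✓
Bin=t: rows 5, 8 → {Weight,Price} = (N28, 0), (N28, 0) ✓
Bin=q: row 9 → {Weight,Price} = (N60, 10) ✓
Bin=y: row 11 → {Weight,Price} = (N87, 5) ✓
Bin=x: row 12 → {Weight,Price} = (N15, 7) ✓
Every Bin value is associated with a single {Weight, Price} value, so Bin → {Weight, Price} holds.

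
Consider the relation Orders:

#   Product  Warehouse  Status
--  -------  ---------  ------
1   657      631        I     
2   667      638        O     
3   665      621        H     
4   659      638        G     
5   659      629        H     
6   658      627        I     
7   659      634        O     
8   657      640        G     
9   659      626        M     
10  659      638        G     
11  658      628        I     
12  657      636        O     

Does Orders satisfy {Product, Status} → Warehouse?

No

(Product=657, Status=I): row 1 → Warehouse = 631 ✓
(Product=667, Status=O): row 2 → Warehouse = 638 ✓
(Product=665, Status=H): row 3 → Warehouse = 621 ✓
(Product=659, Status=G): rows 4, 10 → Warehouse = 638, 638 ✓
(Product=659, Status=H): row 5 → Warehouse = 629 ✓
(Product=658, Status=I): rows 6, 11 → Warehouse takes values {627, 628} — violation
(Product=659, Status=O): row 7 → Warehouse = 634 ✓
(Product=657, Status=G): row 8 → Warehouse = 640 ✓
(Product=659, Status=M): row 9 → Warehouse = 626 ✓
(Product=657, Status=O): row 12 → Warehouse = 636 ✓
Two rows agree on {Product, Status} but differ on Warehouse, so {Product, Status} → Warehouse does not hold.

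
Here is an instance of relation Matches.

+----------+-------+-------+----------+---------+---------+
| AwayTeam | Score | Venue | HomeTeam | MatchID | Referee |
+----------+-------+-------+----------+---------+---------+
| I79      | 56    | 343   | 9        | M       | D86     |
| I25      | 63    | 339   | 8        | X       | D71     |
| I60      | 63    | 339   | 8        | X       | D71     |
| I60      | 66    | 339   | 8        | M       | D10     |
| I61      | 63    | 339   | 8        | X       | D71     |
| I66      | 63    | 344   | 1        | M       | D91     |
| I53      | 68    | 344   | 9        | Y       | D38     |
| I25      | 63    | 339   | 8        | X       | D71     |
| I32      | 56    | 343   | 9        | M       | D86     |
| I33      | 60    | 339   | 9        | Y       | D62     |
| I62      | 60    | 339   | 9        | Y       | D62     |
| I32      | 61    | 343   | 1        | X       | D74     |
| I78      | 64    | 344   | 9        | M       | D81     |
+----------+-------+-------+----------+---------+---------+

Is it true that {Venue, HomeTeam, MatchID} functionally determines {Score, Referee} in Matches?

(Venue=343, HomeTeam=9, MatchID=M): 2 rows → {Score,Referee} = (56, D86), (56, D86) ✓
(Venue=339, HomeTeam=8, MatchID=X): 4 rows → {Score,Referee} = (63, D71), (63, D71), (63, D71), (63, D71) ✓
(Venue=339, HomeTeam=8, MatchID=M): 1 row → {Score,Referee} = (66, D10) ✓
(Venue=344, HomeTeam=1, MatchID=M): 1 row → {Score,Referee} = (63, D91) ✓
(Venue=344, HomeTeam=9, MatchID=Y): 1 row → {Score,Referee} = (68, D38) ✓
(Venue=339, HomeTeam=9, MatchID=Y): 2 rows → {Score,Referee} = (60, D62), (60, D62) ✓
(Venue=343, HomeTeam=1, MatchID=X): 1 row → {Score,Referee} = (61, D74) ✓
(Venue=344, HomeTeam=9, MatchID=M): 1 row → {Score,Referee} = (64, D81) ✓
Every {Venue, HomeTeam, MatchID} value is associated with a single {Score, Referee} value, so {Venue, HomeTeam, MatchID} -> {Score, Referee} holds.

Yes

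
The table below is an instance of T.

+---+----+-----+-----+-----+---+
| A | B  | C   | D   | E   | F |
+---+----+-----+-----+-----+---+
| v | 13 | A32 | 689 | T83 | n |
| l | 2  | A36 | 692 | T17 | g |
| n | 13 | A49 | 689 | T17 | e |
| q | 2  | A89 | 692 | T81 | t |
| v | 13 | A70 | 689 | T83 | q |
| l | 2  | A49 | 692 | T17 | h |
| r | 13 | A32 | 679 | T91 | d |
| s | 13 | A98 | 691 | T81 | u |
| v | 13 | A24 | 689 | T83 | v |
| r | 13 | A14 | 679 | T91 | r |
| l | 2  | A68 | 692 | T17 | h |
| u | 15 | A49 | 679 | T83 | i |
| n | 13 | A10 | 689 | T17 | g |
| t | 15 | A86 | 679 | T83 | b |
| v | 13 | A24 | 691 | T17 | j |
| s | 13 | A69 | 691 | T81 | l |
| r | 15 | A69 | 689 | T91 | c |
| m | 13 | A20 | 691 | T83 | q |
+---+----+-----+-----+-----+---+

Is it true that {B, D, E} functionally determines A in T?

(B=13, D=689, E=T83): 3 rows → A = v, v, v ✓
(B=2, D=692, E=T17): 3 rows → A = l, l, l ✓
(B=13, D=689, E=T17): 2 rows → A = n, n ✓
(B=2, D=692, E=T81): 1 row → A = q ✓
(B=13, D=679, E=T91): 2 rows → A = r, r ✓
(B=13, D=691, E=T81): 2 rows → A = s, s ✓
(B=15, D=679, E=T83): 2 rows → A takes values {u, t} — violation
(B=13, D=691, E=T17): 1 row → A = v ✓
(B=15, D=689, E=T91): 1 row → A = r ✓
(B=13, D=691, E=T83): 1 row → A = m ✓
Two rows agree on {B, D, E} but differ on A, so {B, D, E} -> A does not hold.

No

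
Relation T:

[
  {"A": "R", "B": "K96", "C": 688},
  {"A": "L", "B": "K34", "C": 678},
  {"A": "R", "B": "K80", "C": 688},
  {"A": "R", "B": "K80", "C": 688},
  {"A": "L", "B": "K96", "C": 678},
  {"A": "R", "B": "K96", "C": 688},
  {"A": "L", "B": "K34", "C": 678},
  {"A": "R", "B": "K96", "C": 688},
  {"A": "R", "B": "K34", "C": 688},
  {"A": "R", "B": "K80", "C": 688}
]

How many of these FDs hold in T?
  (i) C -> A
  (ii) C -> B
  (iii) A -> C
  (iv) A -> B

2

(i) C -> A: every LHS value maps to a single RHS value — holds.
(ii) C -> B: C=688: 7 rows → B takes values {K96, K80, K34} — violation; C=678: 3 rows → B takes values {K34, K96} — violation — fails.
(iii) A -> C: every LHS value maps to a single RHS value — holds.
(iv) A -> B: A=R: 7 rows → B takes values {K96, K80, K34} — violation; A=L: 3 rows → B takes values {K34, K96} — violation — fails.
2 of the 4 dependencies hold.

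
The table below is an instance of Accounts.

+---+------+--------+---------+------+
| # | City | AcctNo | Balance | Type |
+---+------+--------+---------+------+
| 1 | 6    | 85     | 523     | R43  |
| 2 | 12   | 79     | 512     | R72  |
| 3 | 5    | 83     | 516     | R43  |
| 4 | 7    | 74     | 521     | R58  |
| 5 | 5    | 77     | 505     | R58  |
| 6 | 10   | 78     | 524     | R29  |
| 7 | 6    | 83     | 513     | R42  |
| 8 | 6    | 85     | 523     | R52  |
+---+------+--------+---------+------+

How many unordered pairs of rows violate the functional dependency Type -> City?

2

Type=R43: violating pairs (1,3) — 1 pair.
Type=R58: violating pairs (4,5) — 1 pair.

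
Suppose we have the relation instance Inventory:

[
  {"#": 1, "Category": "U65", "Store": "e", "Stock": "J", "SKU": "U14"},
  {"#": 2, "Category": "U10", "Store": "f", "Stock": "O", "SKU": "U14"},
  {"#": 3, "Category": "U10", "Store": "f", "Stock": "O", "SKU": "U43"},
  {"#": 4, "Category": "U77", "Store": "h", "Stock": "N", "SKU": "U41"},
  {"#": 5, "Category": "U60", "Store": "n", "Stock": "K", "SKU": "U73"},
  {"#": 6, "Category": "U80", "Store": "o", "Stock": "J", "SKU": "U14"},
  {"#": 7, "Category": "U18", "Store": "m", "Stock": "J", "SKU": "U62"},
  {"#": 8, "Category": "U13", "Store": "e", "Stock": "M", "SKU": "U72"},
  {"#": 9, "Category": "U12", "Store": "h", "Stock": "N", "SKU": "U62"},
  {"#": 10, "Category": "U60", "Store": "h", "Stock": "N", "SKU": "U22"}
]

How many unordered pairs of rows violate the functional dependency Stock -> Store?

3

Stock=J: violating pairs (1,6), (1,7), (6,7) — 3 pairs.
Stock=O: all 2 rows agree on Store — 0 pairs.
Stock=N: all 3 rows agree on Store — 0 pairs.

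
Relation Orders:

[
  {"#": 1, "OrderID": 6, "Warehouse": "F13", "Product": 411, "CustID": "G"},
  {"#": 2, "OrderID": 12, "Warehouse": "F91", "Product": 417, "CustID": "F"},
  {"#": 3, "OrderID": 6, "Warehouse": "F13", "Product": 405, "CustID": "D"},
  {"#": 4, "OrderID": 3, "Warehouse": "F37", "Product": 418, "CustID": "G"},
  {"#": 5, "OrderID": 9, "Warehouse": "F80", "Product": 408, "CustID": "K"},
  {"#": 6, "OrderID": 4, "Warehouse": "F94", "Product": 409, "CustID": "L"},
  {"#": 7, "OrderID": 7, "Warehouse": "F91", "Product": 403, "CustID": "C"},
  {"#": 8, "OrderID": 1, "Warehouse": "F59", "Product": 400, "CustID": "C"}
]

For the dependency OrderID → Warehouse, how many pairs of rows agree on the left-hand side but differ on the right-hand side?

OrderID=6: all 2 rows agree on Warehouse — 0 pairs.

0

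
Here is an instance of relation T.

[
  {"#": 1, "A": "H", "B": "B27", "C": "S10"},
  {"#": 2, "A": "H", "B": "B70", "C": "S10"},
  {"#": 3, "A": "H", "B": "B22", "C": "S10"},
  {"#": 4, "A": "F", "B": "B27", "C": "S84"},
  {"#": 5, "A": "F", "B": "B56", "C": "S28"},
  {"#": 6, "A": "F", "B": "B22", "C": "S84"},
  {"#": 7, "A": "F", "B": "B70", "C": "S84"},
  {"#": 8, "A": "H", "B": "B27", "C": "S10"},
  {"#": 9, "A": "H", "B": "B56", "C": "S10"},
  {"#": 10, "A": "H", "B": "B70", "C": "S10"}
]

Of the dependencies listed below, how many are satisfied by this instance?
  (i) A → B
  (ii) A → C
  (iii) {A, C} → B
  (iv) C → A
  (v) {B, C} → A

(i) A → B: A=H: rows 1, 2, 3, 8, 9, 10 → B takes values {B27, B70, B22, B56} — violation; A=F: rows 4, 5, 6, 7 → B takes values {B27, B56, B22, B70} — violation — fails.
(ii) A → C: A=F: rows 4, 5, 6, 7 → C takes values {S84, S28} — violation — fails.
(iii) {A, C} → B: (A=H, C=S10): rows 1, 2, 3, 8, 9, 10 → B takes values {B27, B70, B22, B56} — violation; (A=F, C=S84): rows 4, 6, 7 → B takes values {B27, B22, B70} — violation — fails.
(iv) C → A: every LHS value maps to a single RHS value — holds.
(v) {B, C} → A: every LHS value maps to a single RHS value — holds.
2 of the 5 dependencies hold.

2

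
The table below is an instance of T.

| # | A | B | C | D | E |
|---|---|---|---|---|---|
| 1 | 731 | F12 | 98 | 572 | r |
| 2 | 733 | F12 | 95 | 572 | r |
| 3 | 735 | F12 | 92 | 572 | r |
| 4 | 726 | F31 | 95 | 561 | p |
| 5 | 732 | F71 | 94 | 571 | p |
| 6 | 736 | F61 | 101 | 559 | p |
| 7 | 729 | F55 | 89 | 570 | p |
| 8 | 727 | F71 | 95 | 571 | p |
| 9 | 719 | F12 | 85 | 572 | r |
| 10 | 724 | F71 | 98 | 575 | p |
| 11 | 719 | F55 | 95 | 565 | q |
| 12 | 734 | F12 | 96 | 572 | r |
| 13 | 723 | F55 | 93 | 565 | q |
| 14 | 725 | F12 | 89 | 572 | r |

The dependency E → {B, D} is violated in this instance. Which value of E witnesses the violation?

E=r: rows 1, 2, 3, 9, 12, 14 → {B,D} = (F12, 572), (F12, 572), (F12, 572), (F12, 572), (F12, 572), (F12, 572) ✓
E=p: rows 4, 5, 6, 7, 8, 10 → {B,D} takes values {(F31, 561), (F71, 571), (F61, 559), (F55, 570), (F71, 575)} — violation
E=q: rows 11, 13 → {B,D} = (F55, 565), (F55, 565) ✓
The only E value with inconsistent RHS is E=p.

p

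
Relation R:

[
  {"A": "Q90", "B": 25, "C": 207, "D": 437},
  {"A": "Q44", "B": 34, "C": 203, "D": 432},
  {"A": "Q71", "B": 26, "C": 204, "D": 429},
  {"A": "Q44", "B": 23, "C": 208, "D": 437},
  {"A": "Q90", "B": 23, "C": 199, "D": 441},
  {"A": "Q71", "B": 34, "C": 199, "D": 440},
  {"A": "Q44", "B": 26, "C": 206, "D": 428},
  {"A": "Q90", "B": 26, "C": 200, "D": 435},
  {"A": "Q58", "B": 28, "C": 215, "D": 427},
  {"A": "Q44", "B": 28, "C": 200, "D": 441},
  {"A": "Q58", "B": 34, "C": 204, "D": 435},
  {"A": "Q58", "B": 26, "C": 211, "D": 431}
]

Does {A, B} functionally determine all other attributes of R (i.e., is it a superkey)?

Yes

All 12 rows have distinct {A, B} values, so {A, B} → (all attributes) holds and {A, B} is a superkey.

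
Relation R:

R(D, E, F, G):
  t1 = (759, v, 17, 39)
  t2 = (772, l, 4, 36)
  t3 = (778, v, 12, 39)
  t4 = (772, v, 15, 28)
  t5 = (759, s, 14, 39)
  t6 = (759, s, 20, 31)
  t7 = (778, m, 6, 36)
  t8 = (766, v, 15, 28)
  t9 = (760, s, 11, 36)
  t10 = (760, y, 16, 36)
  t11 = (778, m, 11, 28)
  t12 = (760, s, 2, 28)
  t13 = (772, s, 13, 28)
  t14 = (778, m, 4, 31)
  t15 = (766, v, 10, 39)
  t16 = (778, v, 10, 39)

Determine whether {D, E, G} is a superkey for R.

No

Rows 3 and 16 have the same {D, E, G} value (D=778, E=v, G=39) but are distinct tuples, so {D, E, G} does not determine every attribute — not a superkey.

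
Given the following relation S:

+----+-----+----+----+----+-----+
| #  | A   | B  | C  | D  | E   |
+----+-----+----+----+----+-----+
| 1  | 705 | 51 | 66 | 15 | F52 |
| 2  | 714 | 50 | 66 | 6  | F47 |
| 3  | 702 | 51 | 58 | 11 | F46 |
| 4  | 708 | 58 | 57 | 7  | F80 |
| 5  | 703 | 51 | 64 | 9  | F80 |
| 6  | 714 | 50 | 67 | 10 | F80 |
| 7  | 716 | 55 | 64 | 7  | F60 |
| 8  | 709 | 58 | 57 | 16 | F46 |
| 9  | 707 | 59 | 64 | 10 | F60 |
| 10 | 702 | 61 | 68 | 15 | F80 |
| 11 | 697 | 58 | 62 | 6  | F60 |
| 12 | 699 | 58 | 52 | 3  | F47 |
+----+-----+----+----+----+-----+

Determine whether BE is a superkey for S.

All 12 rows have distinct BE values, so BE → (all attributes) holds and BE is a superkey.

Yes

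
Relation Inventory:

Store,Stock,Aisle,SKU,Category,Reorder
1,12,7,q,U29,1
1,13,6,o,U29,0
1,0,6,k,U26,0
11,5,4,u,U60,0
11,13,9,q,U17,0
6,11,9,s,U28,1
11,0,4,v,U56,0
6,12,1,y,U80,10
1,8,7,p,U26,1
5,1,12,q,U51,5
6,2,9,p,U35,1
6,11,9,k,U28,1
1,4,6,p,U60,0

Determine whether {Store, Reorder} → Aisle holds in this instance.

(Store=1, Reorder=1): 2 rows → Aisle = 7, 7 ✓
(Store=1, Reorder=0): 3 rows → Aisle = 6, 6, 6 ✓
(Store=11, Reorder=0): 3 rows → Aisle takes values {4, 9} — violation
(Store=6, Reorder=1): 3 rows → Aisle = 9, 9, 9 ✓
(Store=6, Reorder=10): 1 row → Aisle = 1 ✓
(Store=5, Reorder=5): 1 row → Aisle = 12 ✓
Two rows agree on {Store, Reorder} but differ on Aisle, so {Store, Reorder} → Aisle does not hold.

No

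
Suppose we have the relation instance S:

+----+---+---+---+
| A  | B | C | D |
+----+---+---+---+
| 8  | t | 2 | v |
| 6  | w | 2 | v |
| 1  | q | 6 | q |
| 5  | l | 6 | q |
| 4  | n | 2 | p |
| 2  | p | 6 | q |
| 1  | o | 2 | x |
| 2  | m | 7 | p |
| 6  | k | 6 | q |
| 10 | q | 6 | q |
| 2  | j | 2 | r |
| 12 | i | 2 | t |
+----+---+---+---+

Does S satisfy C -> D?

C=2: 6 rows → D takes values {v, p, x, r, t} — violation
C=6: 5 rows → D = q, q, q, q, q ✓
C=7: 1 row → D = p ✓
Two rows agree on C but differ on D, so C -> D does not hold.

No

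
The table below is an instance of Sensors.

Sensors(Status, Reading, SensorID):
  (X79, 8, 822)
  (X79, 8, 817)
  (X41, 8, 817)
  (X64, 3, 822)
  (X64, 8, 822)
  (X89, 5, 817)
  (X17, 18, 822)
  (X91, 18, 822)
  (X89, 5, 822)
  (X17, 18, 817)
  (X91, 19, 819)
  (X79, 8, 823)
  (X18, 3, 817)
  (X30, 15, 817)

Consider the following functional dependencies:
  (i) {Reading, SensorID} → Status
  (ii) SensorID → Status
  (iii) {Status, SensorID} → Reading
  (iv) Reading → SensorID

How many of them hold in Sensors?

(i) {Reading, SensorID} → Status: (Reading=8, SensorID=822): 2 rows → Status takes values {X79, X64} — violation; (Reading=8, SensorID=817): 2 rows → Status takes values {X79, X41} — violation; (Reading=18, SensorID=822): 2 rows → Status takes values {X17, X91} — violation — fails.
(ii) SensorID → Status: SensorID=822: 6 rows → Status takes values {X79, X64, X17, X91, X89} — violation; SensorID=817: 6 rows → Status takes values {X79, X41, X89, X17, X18, X30} — violation — fails.
(iii) {Status, SensorID} → Reading: (Status=X64, SensorID=822): 2 rows → Reading takes values {3, 8} — violation — fails.
(iv) Reading → SensorID: Reading=8: 5 rows → SensorID takes values {822, 817, 823} — violation; Reading=3: 2 rows → SensorID takes values {822, 817} — violation; Reading=5: 2 rows → SensorID takes values {817, 822} — violation; Reading=18: 3 rows → SensorID takes values {822, 817} — violation — fails.
None of the 4 dependencies hold.

0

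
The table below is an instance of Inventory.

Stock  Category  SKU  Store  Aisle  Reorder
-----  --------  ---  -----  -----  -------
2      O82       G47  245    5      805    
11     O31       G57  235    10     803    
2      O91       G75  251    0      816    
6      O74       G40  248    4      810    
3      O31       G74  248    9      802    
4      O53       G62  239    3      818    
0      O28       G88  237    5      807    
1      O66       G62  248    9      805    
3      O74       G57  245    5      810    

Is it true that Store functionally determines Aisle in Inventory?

Store=245: 2 rows → Aisle = 5, 5 ✓
Store=235: 1 row → Aisle = 10 ✓
Store=251: 1 row → Aisle = 0 ✓
Store=248: 3 rows → Aisle takes values {4, 9} — violation
Store=239: 1 row → Aisle = 3 ✓
Store=237: 1 row → Aisle = 5 ✓
Two rows agree on Store but differ on Aisle, so Store → Aisle does not hold.

No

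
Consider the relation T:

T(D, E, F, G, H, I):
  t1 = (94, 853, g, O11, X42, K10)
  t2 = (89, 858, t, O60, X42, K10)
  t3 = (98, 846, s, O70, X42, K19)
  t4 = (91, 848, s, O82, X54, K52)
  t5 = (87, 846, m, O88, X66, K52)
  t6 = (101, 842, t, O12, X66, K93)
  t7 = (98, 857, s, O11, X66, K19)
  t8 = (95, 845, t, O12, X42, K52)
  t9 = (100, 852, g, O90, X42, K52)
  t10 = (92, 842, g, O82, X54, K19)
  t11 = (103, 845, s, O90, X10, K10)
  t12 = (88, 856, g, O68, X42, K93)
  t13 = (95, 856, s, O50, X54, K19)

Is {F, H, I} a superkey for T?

Yes

All 13 rows have distinct {F, H, I} values, so {F, H, I} → (all attributes) holds and {F, H, I} is a superkey.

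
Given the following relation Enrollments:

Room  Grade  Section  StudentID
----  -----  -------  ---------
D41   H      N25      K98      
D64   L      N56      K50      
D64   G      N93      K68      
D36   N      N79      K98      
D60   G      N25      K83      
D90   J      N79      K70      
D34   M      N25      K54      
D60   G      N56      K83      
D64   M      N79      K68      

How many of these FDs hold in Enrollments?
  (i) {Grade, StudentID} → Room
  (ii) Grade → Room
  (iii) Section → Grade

1

(i) {Grade, StudentID} → Room: every LHS value maps to a single RHS value — holds.
(ii) Grade → Room: Grade=G: 3 rows → Room takes values {D64, D60} — violation; Grade=M: 2 rows → Room takes values {D34, D64} — violation — fails.
(iii) Section → Grade: Section=N25: 3 rows → Grade takes values {H, G, M} — violation; Section=N56: 2 rows → Grade takes values {L, G} — violation; Section=N79: 3 rows → Grade takes values {N, J, M} — violation — fails.
1 of the 3 dependencies holds.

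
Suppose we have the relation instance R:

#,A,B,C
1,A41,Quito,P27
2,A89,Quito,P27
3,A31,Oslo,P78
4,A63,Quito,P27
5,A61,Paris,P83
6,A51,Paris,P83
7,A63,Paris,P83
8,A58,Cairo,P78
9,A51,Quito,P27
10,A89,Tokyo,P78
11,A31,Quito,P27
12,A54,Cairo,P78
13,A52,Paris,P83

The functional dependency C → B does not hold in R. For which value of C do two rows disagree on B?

P78

C=P27: rows 1, 2, 4, 9, 11 → B = Quito, Quito, Quito, Quito, Quito ✓
C=P78: rows 3, 8, 10, 12 → B takes values {Oslo, Cairo, Tokyo} — violation
C=P83: rows 5, 6, 7, 13 → B = Paris, Paris, Paris, Paris ✓
The only C value with inconsistent B is C=P78.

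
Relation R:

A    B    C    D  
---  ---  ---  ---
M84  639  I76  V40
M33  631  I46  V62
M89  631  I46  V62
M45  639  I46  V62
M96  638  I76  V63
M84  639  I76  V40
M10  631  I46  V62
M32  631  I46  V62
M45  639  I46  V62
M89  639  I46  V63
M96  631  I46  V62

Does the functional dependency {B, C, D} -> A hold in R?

(B=639, C=I76, D=V40): 2 rows → A = M84, M84 ✓
(B=631, C=I46, D=V62): 5 rows → A takes values {M33, M89, M10, M32, M96} — violation
(B=639, C=I46, D=V62): 2 rows → A = M45, M45 ✓
(B=638, C=I76, D=V63): 1 row → A = M96 ✓
(B=639, C=I46, D=V63): 1 row → A = M89 ✓
Two rows agree on {B, C, D} but differ on A, so {B, C, D} -> A does not hold.

No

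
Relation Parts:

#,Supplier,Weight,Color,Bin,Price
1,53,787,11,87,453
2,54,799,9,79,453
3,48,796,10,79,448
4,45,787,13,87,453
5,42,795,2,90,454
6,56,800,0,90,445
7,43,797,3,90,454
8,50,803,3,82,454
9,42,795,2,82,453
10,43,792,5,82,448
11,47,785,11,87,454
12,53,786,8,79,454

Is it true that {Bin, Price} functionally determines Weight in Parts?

(Bin=87, Price=453): rows 1, 4 → Weight = 787, 787 ✓
(Bin=79, Price=453): row 2 → Weight = 799 ✓
(Bin=79, Price=448): row 3 → Weight = 796 ✓
(Bin=90, Price=454): rows 5, 7 → Weight takes values {795, 797} — violation
(Bin=90, Price=445): row 6 → Weight = 800 ✓
(Bin=82, Price=454): row 8 → Weight = 803 ✓
(Bin=82, Price=453): row 9 → Weight = 795 ✓
(Bin=82, Price=448): row 10 → Weight = 792 ✓
(Bin=87, Price=454): row 11 → Weight = 785 ✓
(Bin=79, Price=454): row 12 → Weight = 786 ✓
Two rows agree on {Bin, Price} but differ on Weight, so {Bin, Price} -> Weight does not hold.

No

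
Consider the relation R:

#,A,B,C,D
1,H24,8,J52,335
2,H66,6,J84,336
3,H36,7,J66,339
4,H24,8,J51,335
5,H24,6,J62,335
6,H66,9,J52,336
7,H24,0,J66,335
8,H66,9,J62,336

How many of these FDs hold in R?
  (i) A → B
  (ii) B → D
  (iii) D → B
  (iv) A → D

1

(i) A → B: A=H24: rows 1, 4, 5, 7 → B takes values {8, 6, 0} — violation; A=H66: rows 2, 6, 8 → B takes values {6, 9} — violation — fails.
(ii) B → D: B=6: rows 2, 5 → D takes values {336, 335} — violation — fails.
(iii) D → B: D=335: rows 1, 4, 5, 7 → B takes values {8, 6, 0} — violation; D=336: rows 2, 6, 8 → B takes values {6, 9} — violation — fails.
(iv) A → D: every LHS value maps to a single RHS value — holds.
1 of the 4 dependencies holds.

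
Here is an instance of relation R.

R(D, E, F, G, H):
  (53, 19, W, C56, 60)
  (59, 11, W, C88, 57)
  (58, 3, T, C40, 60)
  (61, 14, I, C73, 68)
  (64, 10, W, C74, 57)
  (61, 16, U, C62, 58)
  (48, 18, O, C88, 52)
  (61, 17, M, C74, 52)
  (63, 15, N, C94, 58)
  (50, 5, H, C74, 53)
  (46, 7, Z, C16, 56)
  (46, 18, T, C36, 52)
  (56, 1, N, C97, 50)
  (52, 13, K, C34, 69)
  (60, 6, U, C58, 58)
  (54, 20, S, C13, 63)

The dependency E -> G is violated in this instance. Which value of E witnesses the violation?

18

E=19: 1 row → G = C56 ✓
E=11: 1 row → G = C88 ✓
E=3: 1 row → G = C40 ✓
E=14: 1 row → G = C73 ✓
E=10: 1 row → G = C74 ✓
E=16: 1 row → G = C62 ✓
E=18: 2 rows → G takes values {C88, C36} — violation
E=17: 1 row → G = C74 ✓
E=15: 1 row → G = C94 ✓
E=5: 1 row → G = C74 ✓
E=7: 1 row → G = C16 ✓
E=1: 1 row → G = C97 ✓
E=13: 1 row → G = C34 ✓
E=6: 1 row → G = C58 ✓
E=20: 1 row → G = C13 ✓
The only E value with inconsistent G is E=18.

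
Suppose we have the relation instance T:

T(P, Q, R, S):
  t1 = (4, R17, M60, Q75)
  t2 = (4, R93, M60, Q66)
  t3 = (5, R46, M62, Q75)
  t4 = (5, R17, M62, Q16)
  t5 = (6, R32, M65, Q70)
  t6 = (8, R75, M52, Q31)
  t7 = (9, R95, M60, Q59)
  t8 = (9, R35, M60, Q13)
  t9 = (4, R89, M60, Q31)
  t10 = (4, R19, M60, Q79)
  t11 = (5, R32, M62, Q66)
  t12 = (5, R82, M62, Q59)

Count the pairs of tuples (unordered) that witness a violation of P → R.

P=4: all 4 rows agree on R — 0 pairs.
P=5: all 4 rows agree on R — 0 pairs.
P=9: all 2 rows agree on R — 0 pairs.

0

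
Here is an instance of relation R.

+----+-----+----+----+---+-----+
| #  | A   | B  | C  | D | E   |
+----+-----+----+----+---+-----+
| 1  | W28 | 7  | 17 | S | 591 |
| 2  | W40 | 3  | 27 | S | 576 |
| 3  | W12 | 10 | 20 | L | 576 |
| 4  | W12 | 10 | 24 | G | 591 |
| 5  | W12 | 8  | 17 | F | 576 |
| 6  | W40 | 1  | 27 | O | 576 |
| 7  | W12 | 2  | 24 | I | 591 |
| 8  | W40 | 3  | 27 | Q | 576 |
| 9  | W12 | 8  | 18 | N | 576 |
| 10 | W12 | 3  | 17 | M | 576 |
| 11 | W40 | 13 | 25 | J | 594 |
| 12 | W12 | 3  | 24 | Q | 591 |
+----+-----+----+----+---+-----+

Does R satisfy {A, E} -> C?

No

(A=W28, E=591): row 1 → C = 17 ✓
(A=W40, E=576): rows 2, 6, 8 → C = 27, 27, 27 ✓
(A=W12, E=576): rows 3, 5, 9, 10 → C takes values {20, 17, 18} — violation
(A=W12, E=591): rows 4, 7, 12 → C = 24, 24, 24 ✓
(A=W40, E=594): row 11 → C = 25 ✓
Two rows agree on {A, E} but differ on C, so {A, E} -> C does not hold.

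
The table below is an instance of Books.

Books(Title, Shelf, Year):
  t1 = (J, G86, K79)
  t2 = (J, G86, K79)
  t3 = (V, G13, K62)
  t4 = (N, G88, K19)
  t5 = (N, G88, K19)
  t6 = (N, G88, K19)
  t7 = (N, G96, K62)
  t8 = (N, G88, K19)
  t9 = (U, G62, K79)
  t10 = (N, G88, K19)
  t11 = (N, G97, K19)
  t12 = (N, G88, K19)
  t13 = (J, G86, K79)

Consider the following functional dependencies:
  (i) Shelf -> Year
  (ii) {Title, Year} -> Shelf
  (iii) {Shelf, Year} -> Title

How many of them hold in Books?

(i) Shelf -> Year: every LHS value maps to a single RHS value — holds.
(ii) {Title, Year} -> Shelf: (Title=N, Year=K19): rows 4, 5, 6, 8, 10, 11, 12 → Shelf takes values {G88, G97} — violation — fails.
(iii) {Shelf, Year} -> Title: every LHS value maps to a single RHS value — holds.
2 of the 3 dependencies hold.

2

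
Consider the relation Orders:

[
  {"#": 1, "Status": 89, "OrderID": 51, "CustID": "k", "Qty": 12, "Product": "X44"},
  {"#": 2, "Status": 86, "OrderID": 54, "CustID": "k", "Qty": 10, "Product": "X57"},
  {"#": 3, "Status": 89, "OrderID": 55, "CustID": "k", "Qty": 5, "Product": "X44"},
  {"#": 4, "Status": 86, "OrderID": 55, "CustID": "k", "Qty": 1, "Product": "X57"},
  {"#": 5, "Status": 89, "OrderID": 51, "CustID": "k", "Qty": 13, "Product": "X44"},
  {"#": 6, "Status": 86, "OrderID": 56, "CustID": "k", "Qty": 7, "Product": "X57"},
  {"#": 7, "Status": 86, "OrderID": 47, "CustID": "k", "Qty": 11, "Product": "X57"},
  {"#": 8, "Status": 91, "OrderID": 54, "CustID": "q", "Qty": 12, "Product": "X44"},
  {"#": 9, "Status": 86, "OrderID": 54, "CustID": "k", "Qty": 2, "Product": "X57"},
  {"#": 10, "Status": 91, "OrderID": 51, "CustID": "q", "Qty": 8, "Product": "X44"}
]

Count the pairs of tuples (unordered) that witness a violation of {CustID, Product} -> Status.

0

(CustID=k, Product=X44): all 3 rows agree on Status — 0 pairs.
(CustID=k, Product=X57): all 5 rows agree on Status — 0 pairs.
(CustID=q, Product=X44): all 2 rows agree on Status — 0 pairs.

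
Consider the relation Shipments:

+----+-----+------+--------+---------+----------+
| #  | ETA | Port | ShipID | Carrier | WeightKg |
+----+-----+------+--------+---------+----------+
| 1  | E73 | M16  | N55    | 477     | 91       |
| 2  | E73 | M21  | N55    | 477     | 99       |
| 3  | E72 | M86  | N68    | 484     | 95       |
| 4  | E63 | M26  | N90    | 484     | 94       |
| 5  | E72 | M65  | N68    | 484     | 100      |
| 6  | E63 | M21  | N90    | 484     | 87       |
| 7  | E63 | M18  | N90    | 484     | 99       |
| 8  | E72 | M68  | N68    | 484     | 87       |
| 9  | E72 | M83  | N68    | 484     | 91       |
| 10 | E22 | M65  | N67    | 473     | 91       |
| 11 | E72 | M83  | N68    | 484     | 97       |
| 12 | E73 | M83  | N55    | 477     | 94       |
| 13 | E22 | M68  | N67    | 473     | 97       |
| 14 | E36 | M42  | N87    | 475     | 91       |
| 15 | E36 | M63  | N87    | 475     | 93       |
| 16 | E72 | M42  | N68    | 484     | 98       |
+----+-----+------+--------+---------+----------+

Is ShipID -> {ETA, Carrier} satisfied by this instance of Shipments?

Yes

ShipID=N55: rows 1, 2, 12 → {ETA,Carrier} = (E73, 477), (E73, 477), (E73, 477) ✓
ShipID=N68: rows 3, 5, 8, 9, 11, 16 → {ETA,Carrier} = (E72, 484), (E72, 484), (E72, 484), (E72, 484), (E72, 484), (E72, 484) ✓
ShipID=N90: rows 4, 6, 7 → {ETA,Carrier} = (E63, 484), (E63, 484), (E63, 484) ✓
ShipID=N67: rows 10, 13 → {ETA,Carrier} = (E22, 473), (E22, 473) ✓
ShipID=N87: rows 14, 15 → {ETA,Carrier} = (E36, 475), (E36, 475) ✓
Every ShipID value is associated with a single {ETA, Carrier} value, so ShipID -> {ETA, Carrier} holds.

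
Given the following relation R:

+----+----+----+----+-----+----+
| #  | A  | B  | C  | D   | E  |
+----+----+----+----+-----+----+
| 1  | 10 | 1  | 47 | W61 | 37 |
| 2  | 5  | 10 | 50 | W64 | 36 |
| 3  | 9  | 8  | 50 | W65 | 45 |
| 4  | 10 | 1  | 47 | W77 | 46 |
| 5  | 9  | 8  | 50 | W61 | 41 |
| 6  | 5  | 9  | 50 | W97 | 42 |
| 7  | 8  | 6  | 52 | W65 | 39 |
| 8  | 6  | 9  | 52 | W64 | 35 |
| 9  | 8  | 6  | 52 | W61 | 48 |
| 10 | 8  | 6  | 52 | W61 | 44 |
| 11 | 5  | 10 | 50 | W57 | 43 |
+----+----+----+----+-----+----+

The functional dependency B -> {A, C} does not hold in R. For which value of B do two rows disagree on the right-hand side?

B=1: rows 1, 4 → {A,C} = (10, 47), (10, 47) ✓
B=10: rows 2, 11 → {A,C} = (5, 50), (5, 50) ✓
B=8: rows 3, 5 → {A,C} = (9, 50), (9, 50) ✓
B=9: rows 6, 8 → {A,C} takes values {(5, 50), (6, 52)} — violation
B=6: rows 7, 9, 10 → {A,C} = (8, 52), (8, 52), (8, 52) ✓
The only B value with inconsistent RHS is B=9.

9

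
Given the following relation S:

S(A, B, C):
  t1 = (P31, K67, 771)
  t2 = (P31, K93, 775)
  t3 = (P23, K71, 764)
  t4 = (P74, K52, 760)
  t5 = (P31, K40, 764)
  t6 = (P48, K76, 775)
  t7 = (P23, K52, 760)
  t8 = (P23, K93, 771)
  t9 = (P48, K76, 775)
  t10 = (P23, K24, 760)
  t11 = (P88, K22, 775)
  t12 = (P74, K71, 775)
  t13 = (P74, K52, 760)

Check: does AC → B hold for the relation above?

No

(A=P31, C=771): row 1 → B = K67 ✓
(A=P31, C=775): row 2 → B = K93 ✓
(A=P23, C=764): row 3 → B = K71 ✓
(A=P74, C=760): rows 4, 13 → B = K52, K52 ✓
(A=P31, C=764): row 5 → B = K40 ✓
(A=P48, C=775): rows 6, 9 → B = K76, K76 ✓
(A=P23, C=760): rows 7, 10 → B takes values {K52, K24} — violation
(A=P23, C=771): row 8 → B = K93 ✓
(A=P88, C=775): row 11 → B = K22 ✓
(A=P74, C=775): row 12 → B = K71 ✓
Two rows agree on AC but differ on B, so AC → B does not hold.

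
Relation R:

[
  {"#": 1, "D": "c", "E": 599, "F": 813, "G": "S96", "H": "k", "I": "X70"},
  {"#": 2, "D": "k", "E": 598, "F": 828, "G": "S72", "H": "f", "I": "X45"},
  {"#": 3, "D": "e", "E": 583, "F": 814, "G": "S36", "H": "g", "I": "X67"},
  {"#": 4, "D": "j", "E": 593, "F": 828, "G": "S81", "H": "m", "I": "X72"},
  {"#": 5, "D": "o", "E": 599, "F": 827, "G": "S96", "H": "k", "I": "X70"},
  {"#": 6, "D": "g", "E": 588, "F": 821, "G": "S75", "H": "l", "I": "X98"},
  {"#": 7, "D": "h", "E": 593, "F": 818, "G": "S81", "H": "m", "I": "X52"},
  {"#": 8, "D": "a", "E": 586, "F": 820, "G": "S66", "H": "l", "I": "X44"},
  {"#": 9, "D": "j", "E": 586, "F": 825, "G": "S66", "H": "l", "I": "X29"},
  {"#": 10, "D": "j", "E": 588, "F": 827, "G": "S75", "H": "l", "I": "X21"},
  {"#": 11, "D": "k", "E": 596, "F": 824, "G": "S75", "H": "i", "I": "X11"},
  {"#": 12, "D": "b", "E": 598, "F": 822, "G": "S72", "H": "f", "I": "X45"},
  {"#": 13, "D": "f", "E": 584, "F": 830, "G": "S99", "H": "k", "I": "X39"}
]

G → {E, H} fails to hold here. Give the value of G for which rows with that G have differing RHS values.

G=S96: rows 1, 5 → {E,H} = (599, k), (599, k) ✓
G=S72: rows 2, 12 → {E,H} = (598, f), (598, f) ✓
G=S36: row 3 → {E,H} = (583, g) ✓
G=S81: rows 4, 7 → {E,H} = (593, m), (593, m) ✓
G=S75: rows 6, 10, 11 → {E,H} takes values {(588, l), (596, i)} — violation
G=S66: rows 8, 9 → {E,H} = (586, l), (586, l) ✓
G=S99: row 13 → {E,H} = (584, k) ✓
The only G value with inconsistent RHS is G=S75.

S75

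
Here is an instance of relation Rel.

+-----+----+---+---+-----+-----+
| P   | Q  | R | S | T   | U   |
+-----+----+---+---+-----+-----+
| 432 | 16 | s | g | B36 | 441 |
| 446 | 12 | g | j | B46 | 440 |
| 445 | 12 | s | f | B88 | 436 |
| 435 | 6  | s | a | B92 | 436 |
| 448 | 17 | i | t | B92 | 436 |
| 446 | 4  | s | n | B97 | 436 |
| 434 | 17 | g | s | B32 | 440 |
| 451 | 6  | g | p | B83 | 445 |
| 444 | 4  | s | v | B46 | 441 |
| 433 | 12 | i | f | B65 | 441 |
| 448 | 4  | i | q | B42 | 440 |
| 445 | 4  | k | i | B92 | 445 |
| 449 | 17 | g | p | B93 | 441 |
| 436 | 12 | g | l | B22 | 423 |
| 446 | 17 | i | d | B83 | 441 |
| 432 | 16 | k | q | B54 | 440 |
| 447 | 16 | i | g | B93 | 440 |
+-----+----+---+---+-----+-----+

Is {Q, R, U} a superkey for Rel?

Yes

All 17 rows have distinct {Q, R, U} values, so {Q, R, U} → (all attributes) holds and {Q, R, U} is a superkey.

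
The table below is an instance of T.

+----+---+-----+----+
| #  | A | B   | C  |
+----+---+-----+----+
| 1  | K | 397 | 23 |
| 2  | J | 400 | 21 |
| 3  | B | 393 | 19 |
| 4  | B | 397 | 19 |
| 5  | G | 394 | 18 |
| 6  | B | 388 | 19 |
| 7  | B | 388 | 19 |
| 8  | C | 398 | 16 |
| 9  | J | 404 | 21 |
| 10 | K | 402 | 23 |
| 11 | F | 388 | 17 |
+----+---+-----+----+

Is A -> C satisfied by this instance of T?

Yes

A=K: rows 1, 10 → C = 23, 23 ✓
A=J: rows 2, 9 → C = 21, 21 ✓
A=B: rows 3, 4, 6, 7 → C = 19, 19, 19, 19 ✓
A=G: row 5 → C = 18 ✓
A=C: row 8 → C = 16 ✓
A=F: row 11 → C = 17 ✓
Every A value is associated with a single C value, so A -> C holds.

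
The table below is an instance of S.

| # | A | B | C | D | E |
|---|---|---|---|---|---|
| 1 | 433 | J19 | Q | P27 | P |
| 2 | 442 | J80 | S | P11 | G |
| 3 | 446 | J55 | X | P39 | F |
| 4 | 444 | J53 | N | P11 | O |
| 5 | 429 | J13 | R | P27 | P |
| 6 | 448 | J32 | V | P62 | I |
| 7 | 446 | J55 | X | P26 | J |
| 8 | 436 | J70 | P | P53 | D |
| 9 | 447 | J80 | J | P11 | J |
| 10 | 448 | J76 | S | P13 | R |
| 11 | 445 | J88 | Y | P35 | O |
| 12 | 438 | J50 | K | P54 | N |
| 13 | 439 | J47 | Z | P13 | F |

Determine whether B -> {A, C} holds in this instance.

No

B=J19: row 1 → {A,C} = (433, Q) ✓
B=J80: rows 2, 9 → {A,C} takes values {(442, S), (447, J)} — violation
B=J55: rows 3, 7 → {A,C} = (446, X), (446, X) ✓
B=J53: row 4 → {A,C} = (444, N) ✓
B=J13: row 5 → {A,C} = (429, R) ✓
B=J32: row 6 → {A,C} = (448, V) ✓
B=J70: row 8 → {A,C} = (436, P) ✓
B=J76: row 10 → {A,C} = (448, S) ✓
B=J88: row 11 → {A,C} = (445, Y) ✓
B=J50: row 12 → {A,C} = (438, K) ✓
B=J47: row 13 → {A,C} = (439, Z) ✓
Two rows agree on B but differ on {A, C}, so B -> {A, C} does not hold.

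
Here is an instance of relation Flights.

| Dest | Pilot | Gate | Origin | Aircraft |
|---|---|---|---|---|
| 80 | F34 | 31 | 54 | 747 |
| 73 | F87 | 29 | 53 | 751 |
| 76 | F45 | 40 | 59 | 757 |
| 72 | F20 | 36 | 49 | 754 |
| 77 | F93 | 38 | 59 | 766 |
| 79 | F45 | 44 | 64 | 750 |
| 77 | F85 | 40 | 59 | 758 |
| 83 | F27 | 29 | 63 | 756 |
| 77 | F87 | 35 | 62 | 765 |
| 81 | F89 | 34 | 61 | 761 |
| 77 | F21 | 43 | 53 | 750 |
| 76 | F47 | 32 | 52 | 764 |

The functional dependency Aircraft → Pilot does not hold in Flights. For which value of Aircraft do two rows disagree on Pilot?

750

Aircraft=747: 1 row → Pilot = F34 ✓
Aircraft=751: 1 row → Pilot = F87 ✓
Aircraft=757: 1 row → Pilot = F45 ✓
Aircraft=754: 1 row → Pilot = F20 ✓
Aircraft=766: 1 row → Pilot = F93 ✓
Aircraft=750: 2 rows → Pilot takes values {F45, F21} — violation
Aircraft=758: 1 row → Pilot = F85 ✓
Aircraft=756: 1 row → Pilot = F27 ✓
Aircraft=765: 1 row → Pilot = F87 ✓
Aircraft=761: 1 row → Pilot = F89 ✓
Aircraft=764: 1 row → Pilot = F47 ✓
The only Aircraft value with inconsistent Pilot is Aircraft=750.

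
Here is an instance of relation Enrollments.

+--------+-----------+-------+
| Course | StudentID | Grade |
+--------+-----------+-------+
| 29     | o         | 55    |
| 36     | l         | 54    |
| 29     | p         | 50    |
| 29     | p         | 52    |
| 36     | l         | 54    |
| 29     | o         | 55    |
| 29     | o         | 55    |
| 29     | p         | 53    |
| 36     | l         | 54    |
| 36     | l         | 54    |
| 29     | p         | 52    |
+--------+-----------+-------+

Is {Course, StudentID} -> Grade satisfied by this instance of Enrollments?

(Course=29, StudentID=o): 3 rows → Grade = 55, 55, 55 ✓
(Course=36, StudentID=l): 4 rows → Grade = 54, 54, 54, 54 ✓
(Course=29, StudentID=p): 4 rows → Grade takes values {50, 52, 53} — violation
Two rows agree on {Course, StudentID} but differ on Grade, so {Course, StudentID} -> Grade does not hold.

No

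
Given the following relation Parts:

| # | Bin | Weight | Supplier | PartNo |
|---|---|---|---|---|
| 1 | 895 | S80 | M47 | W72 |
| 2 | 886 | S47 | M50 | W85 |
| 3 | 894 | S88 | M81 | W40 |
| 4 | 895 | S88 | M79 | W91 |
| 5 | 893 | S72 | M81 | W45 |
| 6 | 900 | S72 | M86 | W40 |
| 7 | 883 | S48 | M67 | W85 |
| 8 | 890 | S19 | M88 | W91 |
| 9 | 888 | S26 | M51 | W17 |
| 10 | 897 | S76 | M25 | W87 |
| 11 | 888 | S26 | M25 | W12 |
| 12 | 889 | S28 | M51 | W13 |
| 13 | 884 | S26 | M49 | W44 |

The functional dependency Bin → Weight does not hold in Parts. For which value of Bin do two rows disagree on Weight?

Bin=895: rows 1, 4 → Weight takes values {S80, S88} — violation
Bin=886: row 2 → Weight = S47 ✓
Bin=894: row 3 → Weight = S88 ✓
Bin=893: row 5 → Weight = S72 ✓
Bin=900: row 6 → Weight = S72 ✓
Bin=883: row 7 → Weight = S48 ✓
Bin=890: row 8 → Weight = S19 ✓
Bin=888: rows 9, 11 → Weight = S26, S26 ✓
Bin=897: row 10 → Weight = S76 ✓
Bin=889: row 12 → Weight = S28 ✓
Bin=884: row 13 → Weight = S26 ✓
The only Bin value with inconsistent Weight is Bin=895.

895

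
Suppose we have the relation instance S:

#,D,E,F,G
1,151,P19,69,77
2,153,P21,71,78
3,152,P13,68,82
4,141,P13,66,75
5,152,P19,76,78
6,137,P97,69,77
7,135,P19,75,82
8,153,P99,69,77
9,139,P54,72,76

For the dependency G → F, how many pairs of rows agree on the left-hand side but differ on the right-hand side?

2

G=77: all 3 rows agree on F — 0 pairs.
G=78: violating pairs (2,5) — 1 pair.
G=82: violating pairs (3,7) — 1 pair.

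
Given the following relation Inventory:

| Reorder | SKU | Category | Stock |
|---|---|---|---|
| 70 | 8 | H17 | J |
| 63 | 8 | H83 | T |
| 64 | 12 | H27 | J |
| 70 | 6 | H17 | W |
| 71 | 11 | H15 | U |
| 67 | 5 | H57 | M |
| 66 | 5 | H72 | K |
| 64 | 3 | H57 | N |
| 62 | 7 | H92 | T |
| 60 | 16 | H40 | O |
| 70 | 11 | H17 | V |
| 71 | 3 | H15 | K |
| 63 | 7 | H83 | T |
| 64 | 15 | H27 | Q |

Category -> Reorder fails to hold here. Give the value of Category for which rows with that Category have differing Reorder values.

H57

Category=H17: 3 rows → Reorder = 70, 70, 70 ✓
Category=H83: 2 rows → Reorder = 63, 63 ✓
Category=H27: 2 rows → Reorder = 64, 64 ✓
Category=H15: 2 rows → Reorder = 71, 71 ✓
Category=H57: 2 rows → Reorder takes values {67, 64} — violation
Category=H72: 1 row → Reorder = 66 ✓
Category=H92: 1 row → Reorder = 62 ✓
Category=H40: 1 row → Reorder = 60 ✓
The only Category value with inconsistent Reorder is Category=H57.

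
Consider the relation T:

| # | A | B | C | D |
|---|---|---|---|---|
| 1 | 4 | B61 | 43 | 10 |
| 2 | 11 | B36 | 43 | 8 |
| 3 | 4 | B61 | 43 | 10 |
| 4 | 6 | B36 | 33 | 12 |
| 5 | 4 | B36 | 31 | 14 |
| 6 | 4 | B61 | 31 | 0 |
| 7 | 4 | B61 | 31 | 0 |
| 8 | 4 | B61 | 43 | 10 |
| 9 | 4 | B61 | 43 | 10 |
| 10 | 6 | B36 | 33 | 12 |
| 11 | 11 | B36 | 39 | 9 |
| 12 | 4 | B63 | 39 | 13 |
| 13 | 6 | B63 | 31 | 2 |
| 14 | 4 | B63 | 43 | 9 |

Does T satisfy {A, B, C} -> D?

Yes

(A=4, B=B61, C=43): rows 1, 3, 8, 9 → D = 10, 10, 10, 10 ✓
(A=11, B=B36, C=43): row 2 → D = 8 ✓
(A=6, B=B36, C=33): rows 4, 10 → D = 12, 12 ✓
(A=4, B=B36, C=31): row 5 → D = 14 ✓
(A=4, B=B61, C=31): rows 6, 7 → D = 0, 0 ✓
(A=11, B=B36, C=39): row 11 → D = 9 ✓
(A=4, B=B63, C=39): row 12 → D = 13 ✓
(A=6, B=B63, C=31): row 13 → D = 2 ✓
(A=4, B=B63, C=43): row 14 → D = 9 ✓
Every {A, B, C} value is associated with a single D value, so {A, B, C} -> D holds.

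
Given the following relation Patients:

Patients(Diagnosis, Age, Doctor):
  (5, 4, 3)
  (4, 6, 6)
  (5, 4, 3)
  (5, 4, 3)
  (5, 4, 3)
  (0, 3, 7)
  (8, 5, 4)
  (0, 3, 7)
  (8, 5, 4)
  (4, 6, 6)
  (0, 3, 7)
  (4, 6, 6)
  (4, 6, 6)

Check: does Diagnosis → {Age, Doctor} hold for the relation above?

Yes

Diagnosis=5: 4 rows → {Age,Doctor} = (4, 3), (4, 3), (4, 3), (4, 3) ✓
Diagnosis=4: 4 rows → {Age,Doctor} = (6, 6), (6, 6), (6, 6), (6, 6) ✓
Diagnosis=0: 3 rows → {Age,Doctor} = (3, 7), (3, 7), (3, 7) ✓
Diagnosis=8: 2 rows → {Age,Doctor} = (5, 4), (5, 4) ✓
Every Diagnosis value is associated with a single {Age, Doctor} value, so Diagnosis → {Age, Doctor} holds.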